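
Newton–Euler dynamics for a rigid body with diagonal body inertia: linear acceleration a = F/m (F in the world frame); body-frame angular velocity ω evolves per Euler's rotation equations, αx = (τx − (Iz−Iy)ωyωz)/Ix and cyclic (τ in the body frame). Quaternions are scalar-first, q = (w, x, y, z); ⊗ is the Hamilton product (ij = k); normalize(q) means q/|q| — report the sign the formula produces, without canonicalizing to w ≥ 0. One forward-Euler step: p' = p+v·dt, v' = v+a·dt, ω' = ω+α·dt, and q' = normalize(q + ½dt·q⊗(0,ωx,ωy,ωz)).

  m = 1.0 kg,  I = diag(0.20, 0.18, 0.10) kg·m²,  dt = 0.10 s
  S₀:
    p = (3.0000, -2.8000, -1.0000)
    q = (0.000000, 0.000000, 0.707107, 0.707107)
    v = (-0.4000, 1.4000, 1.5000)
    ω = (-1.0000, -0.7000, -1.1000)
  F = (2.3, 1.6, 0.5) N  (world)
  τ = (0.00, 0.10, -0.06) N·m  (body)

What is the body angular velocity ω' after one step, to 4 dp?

ω' = (-0.9692, -0.7056, -1.1460)

gyro term ω×Iω = (-0.0616, 0.1100, -0.0140)
(τ − ω×Iω)/I = (0.3080, -0.0556, -0.4600)
ω + α·dt = (-0.9692, -0.7056, -1.1460)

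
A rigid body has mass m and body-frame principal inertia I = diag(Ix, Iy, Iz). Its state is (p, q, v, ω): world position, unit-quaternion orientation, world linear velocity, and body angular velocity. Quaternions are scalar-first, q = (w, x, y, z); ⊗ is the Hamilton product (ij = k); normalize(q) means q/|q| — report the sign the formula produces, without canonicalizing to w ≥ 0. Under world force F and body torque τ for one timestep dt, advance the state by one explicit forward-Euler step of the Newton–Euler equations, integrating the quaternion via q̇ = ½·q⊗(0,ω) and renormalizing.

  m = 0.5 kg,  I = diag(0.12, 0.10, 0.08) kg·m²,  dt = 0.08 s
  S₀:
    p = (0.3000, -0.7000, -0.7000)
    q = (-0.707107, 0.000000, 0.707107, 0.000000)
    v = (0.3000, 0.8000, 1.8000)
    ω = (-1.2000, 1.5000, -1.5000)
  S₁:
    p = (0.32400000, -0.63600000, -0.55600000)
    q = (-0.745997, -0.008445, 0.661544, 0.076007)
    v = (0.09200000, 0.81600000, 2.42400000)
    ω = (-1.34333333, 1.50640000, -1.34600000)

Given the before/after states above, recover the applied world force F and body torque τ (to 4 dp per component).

F = (-1.3000, 0.1000, 3.9000)
τ = (-0.1700, 0.0800, 0.1900)

rate change Δω = (-0.14333333, 0.00640000, 0.15400000)
I·α + gyro = (-0.1700, 0.0800, 0.1900)
v₁ − v₀ = (-0.20800000, 0.01600000, 0.62400000)
F = m·Δv/dt = (-1.3000, 0.1000, 3.9000)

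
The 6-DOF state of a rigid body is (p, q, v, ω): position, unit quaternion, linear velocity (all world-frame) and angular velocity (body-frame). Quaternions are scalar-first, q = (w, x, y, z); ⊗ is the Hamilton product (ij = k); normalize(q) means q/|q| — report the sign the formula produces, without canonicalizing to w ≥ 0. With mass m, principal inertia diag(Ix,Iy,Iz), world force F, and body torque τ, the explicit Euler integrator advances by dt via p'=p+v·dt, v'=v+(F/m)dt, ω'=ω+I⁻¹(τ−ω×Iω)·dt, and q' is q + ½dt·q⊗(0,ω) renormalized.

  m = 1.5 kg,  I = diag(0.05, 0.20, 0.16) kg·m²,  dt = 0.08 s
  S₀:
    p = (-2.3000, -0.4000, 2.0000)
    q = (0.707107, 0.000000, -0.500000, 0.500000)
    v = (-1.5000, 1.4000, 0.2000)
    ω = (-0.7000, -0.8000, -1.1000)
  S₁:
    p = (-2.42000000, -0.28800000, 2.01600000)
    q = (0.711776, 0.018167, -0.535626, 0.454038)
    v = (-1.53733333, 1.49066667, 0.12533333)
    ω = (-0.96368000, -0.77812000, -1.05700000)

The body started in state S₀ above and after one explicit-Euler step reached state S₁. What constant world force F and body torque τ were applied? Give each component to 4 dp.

F = (-0.7000, 1.7000, -1.4000)
τ = (-0.2000, -0.0300, 0.1700)

Δv = v₁−v₀ = (-0.03733333, 0.09066667, -0.07466667)
m·(v₁−v₀)/dt = (-0.7000, 1.7000, -1.4000)
rate change Δω = (-0.26368000, 0.02188000, 0.04300000)
gyro term ω₀×Iω₀ = (-0.0352, -0.0847, 0.0840)
I·α + gyro = (-0.2000, -0.0300, 0.1700)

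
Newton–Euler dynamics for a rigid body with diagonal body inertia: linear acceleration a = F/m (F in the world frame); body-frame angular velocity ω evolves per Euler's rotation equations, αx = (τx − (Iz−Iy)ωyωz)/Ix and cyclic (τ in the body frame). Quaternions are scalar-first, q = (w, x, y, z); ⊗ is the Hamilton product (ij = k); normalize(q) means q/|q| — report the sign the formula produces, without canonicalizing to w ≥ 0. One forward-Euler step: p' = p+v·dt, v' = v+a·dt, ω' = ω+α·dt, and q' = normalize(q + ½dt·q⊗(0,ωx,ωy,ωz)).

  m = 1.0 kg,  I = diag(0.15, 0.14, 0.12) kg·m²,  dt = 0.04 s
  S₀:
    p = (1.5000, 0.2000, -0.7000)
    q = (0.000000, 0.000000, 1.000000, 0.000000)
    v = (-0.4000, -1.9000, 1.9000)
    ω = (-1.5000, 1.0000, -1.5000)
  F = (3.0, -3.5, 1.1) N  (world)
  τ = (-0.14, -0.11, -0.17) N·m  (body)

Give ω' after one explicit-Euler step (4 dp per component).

gyro term ω×Iω = (0.0300, 0.0675, 0.0150)
α = I⁻¹(τ − ω×Iω) = (-1.1333, -1.2679, -1.5417)
new body rate ω' = (-1.5453, 0.9493, -1.5617)

ω' = (-1.5453, 0.9493, -1.5617)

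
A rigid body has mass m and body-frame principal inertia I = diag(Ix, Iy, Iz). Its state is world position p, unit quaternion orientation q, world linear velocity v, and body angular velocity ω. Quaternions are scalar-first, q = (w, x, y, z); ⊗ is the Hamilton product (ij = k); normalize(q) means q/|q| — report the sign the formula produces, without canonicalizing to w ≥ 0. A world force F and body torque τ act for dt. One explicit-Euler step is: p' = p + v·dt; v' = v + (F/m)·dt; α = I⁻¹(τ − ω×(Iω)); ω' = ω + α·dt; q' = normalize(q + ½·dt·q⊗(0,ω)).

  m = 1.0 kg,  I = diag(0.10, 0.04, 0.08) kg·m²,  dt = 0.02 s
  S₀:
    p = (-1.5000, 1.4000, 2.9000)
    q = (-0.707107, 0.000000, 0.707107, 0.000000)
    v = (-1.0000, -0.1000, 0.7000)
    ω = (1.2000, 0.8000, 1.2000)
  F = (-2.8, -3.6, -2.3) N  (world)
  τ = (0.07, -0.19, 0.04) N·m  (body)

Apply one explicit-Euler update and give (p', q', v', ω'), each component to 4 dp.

ω×(Iω) gyroscopic = (0.0384, 0.0288, -0.0576)
angular accel α = (0.3160, -5.4700, 1.2200)
ω' = ω + α·dt = (1.2063, 0.6906, 1.2244)
q⊗(0,ω) = (-0.5656856, 0.0000000, -0.5656856, -1.6970568)
q + ½dt·q⊗(0,ω), renormalized = (-0.7126, 0.0000, 0.7013, -0.0170)
p + v·dt = (-1.5200, 1.3980, 2.9140)
v' = v + a·dt = (-1.0560, -0.1720, 0.6540)

p' = (-1.5200, 1.3980, 2.9140)
q' = (-0.7126, 0.0000, 0.7013, -0.0170)
v' = (-1.0560, -0.1720, 0.6540)
ω' = (1.2063, 0.6906, 1.2244)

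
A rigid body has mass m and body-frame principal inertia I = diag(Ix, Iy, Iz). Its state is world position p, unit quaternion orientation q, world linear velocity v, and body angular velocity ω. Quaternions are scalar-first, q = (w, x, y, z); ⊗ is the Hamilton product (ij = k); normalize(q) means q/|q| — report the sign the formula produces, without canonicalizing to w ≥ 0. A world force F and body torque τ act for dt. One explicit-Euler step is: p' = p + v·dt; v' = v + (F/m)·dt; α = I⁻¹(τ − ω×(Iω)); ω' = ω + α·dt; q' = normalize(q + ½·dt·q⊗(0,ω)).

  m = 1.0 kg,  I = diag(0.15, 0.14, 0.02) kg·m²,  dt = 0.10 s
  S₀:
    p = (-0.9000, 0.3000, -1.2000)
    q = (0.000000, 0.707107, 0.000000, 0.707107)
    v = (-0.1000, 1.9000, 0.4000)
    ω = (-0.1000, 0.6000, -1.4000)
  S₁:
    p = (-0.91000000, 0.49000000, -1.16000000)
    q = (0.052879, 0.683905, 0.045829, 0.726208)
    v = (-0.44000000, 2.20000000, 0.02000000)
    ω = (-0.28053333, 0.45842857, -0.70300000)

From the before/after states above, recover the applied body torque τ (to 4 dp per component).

ω₁ − ω₀ = (-0.18053333, -0.14157143, 0.69700000)
τ = I·(Δω/dt) + ω₀×(Iω₀) = (-0.1700, -0.1800, 0.1400)

τ = (-0.1700, -0.1800, 0.1400)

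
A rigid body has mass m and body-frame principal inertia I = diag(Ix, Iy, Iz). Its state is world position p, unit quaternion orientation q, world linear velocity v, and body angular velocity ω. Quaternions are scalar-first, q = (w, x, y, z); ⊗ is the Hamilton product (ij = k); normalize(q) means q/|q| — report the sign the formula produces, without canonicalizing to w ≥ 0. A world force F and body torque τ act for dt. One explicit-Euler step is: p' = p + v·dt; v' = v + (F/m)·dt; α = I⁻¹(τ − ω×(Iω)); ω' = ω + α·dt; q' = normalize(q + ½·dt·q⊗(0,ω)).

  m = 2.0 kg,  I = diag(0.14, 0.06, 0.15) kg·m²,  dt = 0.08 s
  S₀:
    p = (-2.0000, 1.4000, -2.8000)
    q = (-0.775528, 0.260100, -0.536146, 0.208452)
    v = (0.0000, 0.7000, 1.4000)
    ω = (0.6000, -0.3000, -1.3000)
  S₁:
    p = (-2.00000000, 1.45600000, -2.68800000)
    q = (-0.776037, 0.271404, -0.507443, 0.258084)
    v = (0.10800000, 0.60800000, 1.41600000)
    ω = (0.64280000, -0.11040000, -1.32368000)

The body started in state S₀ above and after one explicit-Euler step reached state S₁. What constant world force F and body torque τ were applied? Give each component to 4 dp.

velocity change Δv = (0.10800000, -0.09200000, 0.01600000)
m·(v₁−v₀)/dt = (2.7000, -2.3000, 0.4000)
ω₁ − ω₀ = (0.04280000, 0.18960000, -0.02368000)
gyro term ω₀×Iω₀ = (0.0351, 0.0078, 0.0144)
τ = I·(Δω/dt) + ω₀×(Iω₀) = (0.1100, 0.1500, -0.0300)

F = (2.7000, -2.3000, 0.4000)
τ = (0.1100, 0.1500, -0.0300)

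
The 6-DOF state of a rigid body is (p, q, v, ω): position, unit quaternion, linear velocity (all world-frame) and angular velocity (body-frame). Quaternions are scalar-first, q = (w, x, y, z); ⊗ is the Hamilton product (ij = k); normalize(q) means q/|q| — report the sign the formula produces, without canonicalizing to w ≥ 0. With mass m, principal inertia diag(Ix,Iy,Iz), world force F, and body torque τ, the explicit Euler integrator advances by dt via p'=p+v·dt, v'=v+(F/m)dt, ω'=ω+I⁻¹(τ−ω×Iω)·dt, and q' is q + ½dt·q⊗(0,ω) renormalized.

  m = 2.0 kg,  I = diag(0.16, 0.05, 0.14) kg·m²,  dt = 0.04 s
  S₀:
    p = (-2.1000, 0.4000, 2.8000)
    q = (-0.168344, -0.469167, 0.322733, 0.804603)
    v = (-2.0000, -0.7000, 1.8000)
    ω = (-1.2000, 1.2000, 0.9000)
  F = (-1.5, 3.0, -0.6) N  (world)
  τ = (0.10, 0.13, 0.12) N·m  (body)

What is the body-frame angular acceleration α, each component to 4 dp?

α = (0.0175, 3.0320, -0.2743)

gyro term ω×Iω = (0.0972, -0.0216, 0.1584)
(τ − ω×Iω)/I = (0.0175, 3.0320, -0.2743)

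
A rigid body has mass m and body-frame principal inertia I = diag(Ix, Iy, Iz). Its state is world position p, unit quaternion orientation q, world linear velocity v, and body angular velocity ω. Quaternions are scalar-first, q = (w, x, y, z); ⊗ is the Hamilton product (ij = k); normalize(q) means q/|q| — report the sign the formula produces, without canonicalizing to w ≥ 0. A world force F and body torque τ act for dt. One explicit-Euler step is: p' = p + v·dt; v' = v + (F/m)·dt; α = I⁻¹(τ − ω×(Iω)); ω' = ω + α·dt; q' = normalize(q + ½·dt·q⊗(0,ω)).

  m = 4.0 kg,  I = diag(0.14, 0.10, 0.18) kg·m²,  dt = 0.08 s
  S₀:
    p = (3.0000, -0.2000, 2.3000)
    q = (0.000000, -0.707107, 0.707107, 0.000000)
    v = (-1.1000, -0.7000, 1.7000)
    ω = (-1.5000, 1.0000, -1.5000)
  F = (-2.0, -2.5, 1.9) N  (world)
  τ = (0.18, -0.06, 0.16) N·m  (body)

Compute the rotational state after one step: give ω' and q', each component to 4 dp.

ω' = (-1.3286, 1.0240, -1.4556)
q' = (-0.0704, -0.7463, 0.6618, 0.0141)

precession coupling ω×(Iω) = (-0.1200, -0.0900, 0.0600)
angular accel α = (2.1429, 0.3000, 0.5556)
ω' = ω + α·dt = (-1.3286, 1.0240, -1.4556)
2q̇ = q⊗(0,ω) = (-1.7677675, -1.0606605, -1.0606605, 0.3535535)
q + ½dt·q⊗(0,ω), renormalized = (-0.0704, -0.7463, 0.6618, 0.0141)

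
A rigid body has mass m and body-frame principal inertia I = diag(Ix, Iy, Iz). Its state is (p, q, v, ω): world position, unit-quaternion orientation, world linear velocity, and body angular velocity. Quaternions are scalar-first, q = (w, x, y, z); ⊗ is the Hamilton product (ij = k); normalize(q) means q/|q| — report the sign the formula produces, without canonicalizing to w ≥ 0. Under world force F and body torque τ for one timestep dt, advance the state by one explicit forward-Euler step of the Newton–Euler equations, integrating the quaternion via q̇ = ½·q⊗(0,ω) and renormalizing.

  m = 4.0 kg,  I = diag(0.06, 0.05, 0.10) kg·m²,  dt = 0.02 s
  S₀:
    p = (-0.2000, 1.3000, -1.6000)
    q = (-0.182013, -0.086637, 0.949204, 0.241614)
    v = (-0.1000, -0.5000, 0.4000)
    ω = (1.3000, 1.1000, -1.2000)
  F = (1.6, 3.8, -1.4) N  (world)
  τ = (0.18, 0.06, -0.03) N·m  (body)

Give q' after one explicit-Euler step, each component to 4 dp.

q' = (-0.1884, -0.1030, 0.9491, 0.2305)

Hamilton product q⊗(0,ω) = (-0.6415595, -1.6414371, 0.0099195, -1.1108503)
updated quaternion q' = (-0.1884, -0.1030, 0.9491, 0.2305)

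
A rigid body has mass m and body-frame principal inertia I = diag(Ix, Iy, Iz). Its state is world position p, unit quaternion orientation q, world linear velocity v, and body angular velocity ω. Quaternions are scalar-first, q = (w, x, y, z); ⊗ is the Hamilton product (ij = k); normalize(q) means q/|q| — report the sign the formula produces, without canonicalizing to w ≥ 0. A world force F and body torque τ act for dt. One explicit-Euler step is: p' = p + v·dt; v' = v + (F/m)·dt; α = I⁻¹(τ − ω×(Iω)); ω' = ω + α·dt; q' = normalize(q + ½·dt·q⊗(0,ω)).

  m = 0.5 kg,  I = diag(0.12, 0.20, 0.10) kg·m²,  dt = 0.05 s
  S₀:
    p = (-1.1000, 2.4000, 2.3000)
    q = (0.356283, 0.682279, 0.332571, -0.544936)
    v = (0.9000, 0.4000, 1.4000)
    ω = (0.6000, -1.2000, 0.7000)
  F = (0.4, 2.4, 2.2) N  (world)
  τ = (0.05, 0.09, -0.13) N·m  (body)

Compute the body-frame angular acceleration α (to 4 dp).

α = (-0.2833, 0.4080, -0.7240)

ω×(Iω) gyroscopic = (0.0840, 0.0084, -0.0576)
angular accel α = (-0.2833, 0.4080, -0.7240)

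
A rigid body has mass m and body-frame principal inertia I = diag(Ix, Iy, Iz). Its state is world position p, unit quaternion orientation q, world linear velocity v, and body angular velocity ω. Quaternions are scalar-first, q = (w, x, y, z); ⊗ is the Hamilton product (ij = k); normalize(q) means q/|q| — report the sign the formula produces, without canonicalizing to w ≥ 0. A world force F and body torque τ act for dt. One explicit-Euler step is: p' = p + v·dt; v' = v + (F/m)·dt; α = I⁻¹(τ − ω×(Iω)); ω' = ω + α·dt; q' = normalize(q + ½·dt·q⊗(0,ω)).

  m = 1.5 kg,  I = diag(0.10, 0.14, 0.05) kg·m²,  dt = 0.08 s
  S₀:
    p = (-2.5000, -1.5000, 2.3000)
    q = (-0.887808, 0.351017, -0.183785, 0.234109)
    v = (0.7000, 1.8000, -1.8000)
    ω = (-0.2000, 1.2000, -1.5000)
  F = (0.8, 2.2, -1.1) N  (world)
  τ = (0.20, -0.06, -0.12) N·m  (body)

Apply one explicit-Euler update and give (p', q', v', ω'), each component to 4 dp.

gyro term ω×Iω = (0.1620, 0.0150, -0.0096)
α = I⁻¹(τ − ω×Iω) = (0.3800, -0.5357, -2.2080)
ω' = ω + α·dt = (-0.1696, 1.1571, -1.6766)
Hamilton product q⊗(0,ω) = (0.6419089, 0.1723083, -0.5856659, 1.7161754)
q + ½dt·q⊗(0,ω), renormalized = (-0.8596, 0.3568, -0.2066, 0.3019)
a = F/m = (0.5333, 1.4667, -0.7333)
p + v·dt = (-2.4440, -1.3560, 2.1560)
new velocity v' = (0.7427, 1.9173, -1.8587)

p' = (-2.4440, -1.3560, 2.1560)
q' = (-0.8596, 0.3568, -0.2066, 0.3019)
v' = (0.7427, 1.9173, -1.8587)
ω' = (-0.1696, 1.1571, -1.6766)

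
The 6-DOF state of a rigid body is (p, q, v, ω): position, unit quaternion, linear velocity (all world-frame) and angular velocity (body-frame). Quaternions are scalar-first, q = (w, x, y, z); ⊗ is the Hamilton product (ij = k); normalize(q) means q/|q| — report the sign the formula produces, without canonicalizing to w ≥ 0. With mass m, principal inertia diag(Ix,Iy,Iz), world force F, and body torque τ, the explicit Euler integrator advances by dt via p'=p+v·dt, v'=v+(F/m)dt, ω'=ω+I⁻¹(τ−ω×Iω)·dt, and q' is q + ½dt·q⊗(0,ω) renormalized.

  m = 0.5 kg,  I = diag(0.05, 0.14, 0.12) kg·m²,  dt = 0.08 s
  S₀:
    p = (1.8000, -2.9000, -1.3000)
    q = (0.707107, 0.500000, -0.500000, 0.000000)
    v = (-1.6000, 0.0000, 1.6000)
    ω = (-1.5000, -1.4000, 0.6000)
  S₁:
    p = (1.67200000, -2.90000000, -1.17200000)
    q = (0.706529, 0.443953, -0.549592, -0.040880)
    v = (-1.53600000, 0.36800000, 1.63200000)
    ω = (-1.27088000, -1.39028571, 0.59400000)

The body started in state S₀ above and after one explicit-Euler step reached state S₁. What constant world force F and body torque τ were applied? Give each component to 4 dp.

F = (0.4000, 2.3000, 0.2000)
τ = (0.1600, 0.0800, 0.1800)

rate change Δω = (0.22912000, 0.00971429, -0.00600000)
I·α + gyro = (0.1600, 0.0800, 0.1800)
v₁ − v₀ = (0.06400000, 0.36800000, 0.03200000)
F = m·Δv/dt = (0.4000, 2.3000, 0.2000)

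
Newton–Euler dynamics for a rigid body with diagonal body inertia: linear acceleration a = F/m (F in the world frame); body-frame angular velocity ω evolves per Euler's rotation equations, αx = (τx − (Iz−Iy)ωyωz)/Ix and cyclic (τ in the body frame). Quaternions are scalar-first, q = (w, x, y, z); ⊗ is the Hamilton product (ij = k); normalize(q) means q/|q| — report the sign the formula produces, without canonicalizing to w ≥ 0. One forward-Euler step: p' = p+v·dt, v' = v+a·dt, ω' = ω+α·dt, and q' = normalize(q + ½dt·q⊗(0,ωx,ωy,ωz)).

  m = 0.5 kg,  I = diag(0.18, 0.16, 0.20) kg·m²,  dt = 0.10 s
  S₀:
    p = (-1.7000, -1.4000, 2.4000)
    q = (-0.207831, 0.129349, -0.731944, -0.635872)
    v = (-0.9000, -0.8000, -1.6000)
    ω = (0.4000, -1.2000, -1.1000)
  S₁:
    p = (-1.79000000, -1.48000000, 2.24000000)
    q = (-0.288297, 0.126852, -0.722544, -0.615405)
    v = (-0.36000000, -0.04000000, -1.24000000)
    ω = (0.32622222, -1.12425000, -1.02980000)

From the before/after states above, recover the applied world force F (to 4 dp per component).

v₁ − v₀ = (0.54000000, 0.76000000, 0.36000000)
m·(v₁−v₀)/dt = (2.7000, 3.8000, 1.8000)

F = (2.7000, 3.8000, 1.8000)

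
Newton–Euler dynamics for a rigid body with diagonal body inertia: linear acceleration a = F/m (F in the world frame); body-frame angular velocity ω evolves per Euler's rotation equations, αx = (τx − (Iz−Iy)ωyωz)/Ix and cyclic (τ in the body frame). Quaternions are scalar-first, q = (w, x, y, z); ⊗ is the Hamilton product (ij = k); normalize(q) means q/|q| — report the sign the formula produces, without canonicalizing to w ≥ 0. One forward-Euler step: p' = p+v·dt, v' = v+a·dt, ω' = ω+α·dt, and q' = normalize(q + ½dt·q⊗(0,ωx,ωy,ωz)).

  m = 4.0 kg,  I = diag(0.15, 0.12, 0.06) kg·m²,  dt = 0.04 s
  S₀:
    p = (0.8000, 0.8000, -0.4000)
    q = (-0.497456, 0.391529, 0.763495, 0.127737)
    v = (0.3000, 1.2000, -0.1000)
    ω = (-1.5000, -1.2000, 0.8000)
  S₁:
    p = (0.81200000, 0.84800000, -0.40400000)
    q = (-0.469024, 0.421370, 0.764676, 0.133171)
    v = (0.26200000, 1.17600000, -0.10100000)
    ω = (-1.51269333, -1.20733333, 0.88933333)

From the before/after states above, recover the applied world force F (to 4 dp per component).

F = (-3.8000, -2.4000, -0.1000)

Δv = v₁−v₀ = (-0.03800000, -0.02400000, -0.00100000)
applied force F = (-3.8000, -2.4000, -0.1000)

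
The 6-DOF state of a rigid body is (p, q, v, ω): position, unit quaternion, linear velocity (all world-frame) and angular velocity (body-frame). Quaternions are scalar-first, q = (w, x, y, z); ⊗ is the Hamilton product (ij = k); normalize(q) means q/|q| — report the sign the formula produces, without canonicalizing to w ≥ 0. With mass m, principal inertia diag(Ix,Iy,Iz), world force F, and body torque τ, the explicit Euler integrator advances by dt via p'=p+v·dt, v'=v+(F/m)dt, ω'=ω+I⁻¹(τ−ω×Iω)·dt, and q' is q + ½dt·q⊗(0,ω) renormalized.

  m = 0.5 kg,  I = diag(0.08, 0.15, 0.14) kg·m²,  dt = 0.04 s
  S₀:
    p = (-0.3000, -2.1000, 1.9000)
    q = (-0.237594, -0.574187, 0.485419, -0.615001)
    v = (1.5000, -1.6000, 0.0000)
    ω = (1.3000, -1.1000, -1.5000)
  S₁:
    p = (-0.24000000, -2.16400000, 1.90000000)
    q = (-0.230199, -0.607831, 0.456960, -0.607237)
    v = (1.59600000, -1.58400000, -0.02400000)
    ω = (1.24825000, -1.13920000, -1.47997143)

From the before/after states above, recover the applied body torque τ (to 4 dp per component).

τ = (-0.1200, -0.0300, -0.0300)

rate change Δω = (-0.05175000, -0.03920000, 0.02002857)
gyro term ω₀×Iω₀ = (-0.0165, 0.1170, -0.1001)
I·α + gyro = (-0.1200, -0.0300, -0.0300)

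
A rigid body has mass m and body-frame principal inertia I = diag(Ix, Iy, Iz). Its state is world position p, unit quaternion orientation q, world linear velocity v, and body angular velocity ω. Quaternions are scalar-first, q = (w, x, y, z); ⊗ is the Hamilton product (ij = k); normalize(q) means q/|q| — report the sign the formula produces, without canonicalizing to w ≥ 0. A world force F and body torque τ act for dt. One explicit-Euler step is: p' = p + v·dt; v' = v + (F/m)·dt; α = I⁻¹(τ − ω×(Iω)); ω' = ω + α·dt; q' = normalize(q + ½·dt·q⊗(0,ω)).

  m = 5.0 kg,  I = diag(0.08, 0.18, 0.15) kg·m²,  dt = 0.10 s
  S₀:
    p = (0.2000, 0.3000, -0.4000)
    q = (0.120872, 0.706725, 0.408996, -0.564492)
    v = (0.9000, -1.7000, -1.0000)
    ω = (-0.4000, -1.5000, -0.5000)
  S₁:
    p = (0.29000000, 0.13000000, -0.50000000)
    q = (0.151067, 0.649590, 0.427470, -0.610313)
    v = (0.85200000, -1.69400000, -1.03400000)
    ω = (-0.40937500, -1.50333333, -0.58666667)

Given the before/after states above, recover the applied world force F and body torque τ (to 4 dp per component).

F = (-2.4000, 0.3000, -1.7000)
τ = (-0.0300, -0.0200, -0.0700)

Δv = v₁−v₀ = (-0.04800000, 0.00600000, -0.03400000)
F = m·Δv/dt = (-2.4000, 0.3000, -1.7000)
ω₁ − ω₀ = (-0.00937500, -0.00333333, -0.08666667)
applied torque τ = (-0.0300, -0.0200, -0.0700)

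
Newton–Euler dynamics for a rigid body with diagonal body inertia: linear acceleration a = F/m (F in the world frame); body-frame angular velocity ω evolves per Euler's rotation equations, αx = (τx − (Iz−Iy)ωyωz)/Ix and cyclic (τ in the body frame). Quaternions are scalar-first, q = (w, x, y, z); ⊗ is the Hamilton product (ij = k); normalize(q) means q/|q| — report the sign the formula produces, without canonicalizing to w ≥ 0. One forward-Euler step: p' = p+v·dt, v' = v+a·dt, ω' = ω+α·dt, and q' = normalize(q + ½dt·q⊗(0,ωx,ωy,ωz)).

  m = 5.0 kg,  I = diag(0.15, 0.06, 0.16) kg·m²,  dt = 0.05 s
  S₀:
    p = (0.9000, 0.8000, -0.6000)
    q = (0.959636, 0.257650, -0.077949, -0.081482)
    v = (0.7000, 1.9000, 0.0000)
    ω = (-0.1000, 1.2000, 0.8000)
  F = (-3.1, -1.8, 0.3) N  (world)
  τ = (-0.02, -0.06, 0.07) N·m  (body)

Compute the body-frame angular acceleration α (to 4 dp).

α = (-0.7733, -1.0133, 0.3700)

gyro term ω×Iω = (0.0960, 0.0008, 0.0108)
α = I⁻¹(τ − ω×Iω) = (-0.7733, -1.0133, 0.3700)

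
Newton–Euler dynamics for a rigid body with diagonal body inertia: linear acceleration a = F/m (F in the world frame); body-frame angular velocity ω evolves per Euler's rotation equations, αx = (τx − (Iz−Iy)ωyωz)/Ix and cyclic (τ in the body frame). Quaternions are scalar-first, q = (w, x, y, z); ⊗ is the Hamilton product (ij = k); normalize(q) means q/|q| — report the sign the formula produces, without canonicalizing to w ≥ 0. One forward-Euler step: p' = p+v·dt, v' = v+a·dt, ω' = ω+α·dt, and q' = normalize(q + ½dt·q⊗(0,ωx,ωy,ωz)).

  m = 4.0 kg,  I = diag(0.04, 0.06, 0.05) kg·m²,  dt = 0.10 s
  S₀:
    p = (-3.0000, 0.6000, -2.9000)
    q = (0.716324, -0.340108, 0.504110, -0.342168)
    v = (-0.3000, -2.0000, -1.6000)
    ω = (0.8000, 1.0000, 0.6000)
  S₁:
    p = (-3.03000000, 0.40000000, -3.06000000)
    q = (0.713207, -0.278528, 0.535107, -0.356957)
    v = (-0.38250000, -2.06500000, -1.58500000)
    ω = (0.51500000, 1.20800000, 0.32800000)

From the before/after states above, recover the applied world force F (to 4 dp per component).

Δv = v₁−v₀ = (-0.08250000, -0.06500000, 0.01500000)
m·(v₁−v₀)/dt = (-3.3000, -2.6000, 0.6000)

F = (-3.3000, -2.6000, 0.6000)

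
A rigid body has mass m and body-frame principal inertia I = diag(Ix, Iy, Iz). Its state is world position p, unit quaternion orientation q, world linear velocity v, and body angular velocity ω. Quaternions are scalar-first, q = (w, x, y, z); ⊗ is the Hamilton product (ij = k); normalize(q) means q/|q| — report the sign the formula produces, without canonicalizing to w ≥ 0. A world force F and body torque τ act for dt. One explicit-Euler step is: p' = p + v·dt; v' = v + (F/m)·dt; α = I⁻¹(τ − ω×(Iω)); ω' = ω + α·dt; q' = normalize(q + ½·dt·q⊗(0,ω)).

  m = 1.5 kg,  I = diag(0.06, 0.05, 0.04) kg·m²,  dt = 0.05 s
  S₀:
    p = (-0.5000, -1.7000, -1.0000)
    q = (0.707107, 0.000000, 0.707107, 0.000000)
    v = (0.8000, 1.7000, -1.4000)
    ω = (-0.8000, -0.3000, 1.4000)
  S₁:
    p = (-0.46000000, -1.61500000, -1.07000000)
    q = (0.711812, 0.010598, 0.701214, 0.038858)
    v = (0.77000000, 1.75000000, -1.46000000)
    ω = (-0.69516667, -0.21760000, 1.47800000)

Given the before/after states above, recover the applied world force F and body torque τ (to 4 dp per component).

F = (-0.9000, 1.5000, -1.8000)
τ = (0.1300, 0.0600, 0.0600)

rate change Δω = (0.10483333, 0.08240000, 0.07800000)
applied torque τ = (0.1300, 0.0600, 0.0600)
velocity change Δv = (-0.03000000, 0.05000000, -0.06000000)
F = m·Δv/dt = (-0.9000, 1.5000, -1.8000)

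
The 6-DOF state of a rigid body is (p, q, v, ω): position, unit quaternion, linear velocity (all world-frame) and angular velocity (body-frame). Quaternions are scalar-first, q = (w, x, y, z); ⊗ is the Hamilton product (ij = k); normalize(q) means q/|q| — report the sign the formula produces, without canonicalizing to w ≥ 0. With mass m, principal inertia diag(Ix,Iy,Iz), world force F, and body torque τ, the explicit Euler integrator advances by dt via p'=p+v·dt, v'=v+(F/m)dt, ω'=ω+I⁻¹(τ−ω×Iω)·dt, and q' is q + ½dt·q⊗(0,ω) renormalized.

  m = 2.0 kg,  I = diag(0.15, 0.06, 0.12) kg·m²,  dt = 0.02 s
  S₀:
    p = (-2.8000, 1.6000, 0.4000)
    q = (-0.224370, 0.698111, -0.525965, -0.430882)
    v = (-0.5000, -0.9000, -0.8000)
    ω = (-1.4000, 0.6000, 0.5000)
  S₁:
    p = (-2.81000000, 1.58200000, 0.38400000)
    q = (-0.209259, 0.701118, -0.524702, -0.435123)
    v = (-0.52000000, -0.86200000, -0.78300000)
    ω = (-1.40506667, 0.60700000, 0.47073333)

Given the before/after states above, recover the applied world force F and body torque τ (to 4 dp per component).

Δv = v₁−v₀ = (-0.02000000, 0.03800000, 0.01700000)
applied force F = (-2.0000, 3.8000, 1.7000)
Δω = ω₁−ω₀ = (-0.00506667, 0.00700000, -0.02926667)
gyro term ω₀×Iω₀ = (0.0180, -0.0210, 0.0756)
applied torque τ = (-0.0200, 0.0000, -0.1000)

F = (-2.0000, 3.8000, 1.7000)
τ = (-0.0200, 0.0000, -0.1000)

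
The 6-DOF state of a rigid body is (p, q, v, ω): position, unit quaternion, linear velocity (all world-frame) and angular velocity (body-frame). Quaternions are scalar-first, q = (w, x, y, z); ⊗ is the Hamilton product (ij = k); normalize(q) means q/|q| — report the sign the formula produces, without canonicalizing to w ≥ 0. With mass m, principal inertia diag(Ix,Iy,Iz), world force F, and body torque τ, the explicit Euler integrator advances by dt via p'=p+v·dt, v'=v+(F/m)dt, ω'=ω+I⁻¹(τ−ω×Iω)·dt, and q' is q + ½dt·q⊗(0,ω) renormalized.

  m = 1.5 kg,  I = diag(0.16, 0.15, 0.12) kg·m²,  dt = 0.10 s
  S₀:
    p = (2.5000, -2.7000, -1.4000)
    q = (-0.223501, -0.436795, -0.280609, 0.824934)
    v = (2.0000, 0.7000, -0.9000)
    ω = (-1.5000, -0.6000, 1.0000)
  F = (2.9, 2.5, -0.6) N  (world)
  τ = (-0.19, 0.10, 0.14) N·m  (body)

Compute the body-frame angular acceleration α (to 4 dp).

gyro term ω×Iω = (0.0180, -0.0600, -0.0090)
α = I⁻¹(τ − ω×Iω) = (-1.3000, 1.0667, 1.2417)

α = (-1.3000, 1.0667, 1.2417)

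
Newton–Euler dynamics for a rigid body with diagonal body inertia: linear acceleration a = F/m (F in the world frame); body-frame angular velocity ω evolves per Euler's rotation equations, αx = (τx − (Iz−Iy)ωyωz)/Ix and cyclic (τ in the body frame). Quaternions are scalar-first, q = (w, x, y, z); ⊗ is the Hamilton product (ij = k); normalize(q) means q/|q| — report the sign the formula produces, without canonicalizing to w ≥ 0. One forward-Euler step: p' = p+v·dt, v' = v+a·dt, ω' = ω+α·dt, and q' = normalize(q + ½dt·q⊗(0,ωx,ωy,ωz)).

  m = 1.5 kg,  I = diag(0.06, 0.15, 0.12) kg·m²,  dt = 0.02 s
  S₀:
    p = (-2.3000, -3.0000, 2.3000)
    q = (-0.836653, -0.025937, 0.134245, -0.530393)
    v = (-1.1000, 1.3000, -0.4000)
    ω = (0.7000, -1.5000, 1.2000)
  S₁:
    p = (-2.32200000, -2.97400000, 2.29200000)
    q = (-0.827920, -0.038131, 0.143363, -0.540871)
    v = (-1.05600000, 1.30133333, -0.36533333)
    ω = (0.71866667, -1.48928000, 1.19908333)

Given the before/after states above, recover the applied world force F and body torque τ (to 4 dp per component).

ω₁ − ω₀ = (0.01866667, 0.01072000, -0.00091667)
I·α + gyro = (0.1100, 0.0300, -0.1000)
velocity change Δv = (0.04400000, 0.00133333, 0.03466667)
applied force F = (3.3000, 0.1000, 2.6000)

F = (3.3000, 0.1000, 2.6000)
τ = (0.1100, 0.0300, -0.1000)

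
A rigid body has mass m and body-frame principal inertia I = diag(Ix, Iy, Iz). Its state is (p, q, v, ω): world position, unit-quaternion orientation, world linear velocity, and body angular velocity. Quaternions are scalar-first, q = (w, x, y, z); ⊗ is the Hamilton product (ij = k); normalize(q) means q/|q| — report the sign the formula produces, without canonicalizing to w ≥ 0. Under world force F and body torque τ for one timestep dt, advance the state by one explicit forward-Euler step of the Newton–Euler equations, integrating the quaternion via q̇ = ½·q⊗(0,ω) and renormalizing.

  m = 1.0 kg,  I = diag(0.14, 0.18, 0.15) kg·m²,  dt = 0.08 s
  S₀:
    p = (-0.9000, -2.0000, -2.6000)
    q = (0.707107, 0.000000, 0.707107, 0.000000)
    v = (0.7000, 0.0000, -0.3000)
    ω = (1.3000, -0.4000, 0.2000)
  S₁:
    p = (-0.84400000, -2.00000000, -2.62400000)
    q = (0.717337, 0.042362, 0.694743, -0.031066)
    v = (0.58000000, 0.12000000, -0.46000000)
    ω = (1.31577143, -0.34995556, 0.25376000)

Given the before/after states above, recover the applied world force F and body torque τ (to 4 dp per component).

rate change Δω = (0.01577143, 0.05004444, 0.05376000)
gyro term ω₀×Iω₀ = (0.0024, -0.0026, -0.0208)
I·α + gyro = (0.0300, 0.1100, 0.0800)
Δv = v₁−v₀ = (-0.12000000, 0.12000000, -0.16000000)
applied force F = (-1.5000, 1.5000, -2.0000)

F = (-1.5000, 1.5000, -2.0000)
τ = (0.0300, 0.1100, 0.0800)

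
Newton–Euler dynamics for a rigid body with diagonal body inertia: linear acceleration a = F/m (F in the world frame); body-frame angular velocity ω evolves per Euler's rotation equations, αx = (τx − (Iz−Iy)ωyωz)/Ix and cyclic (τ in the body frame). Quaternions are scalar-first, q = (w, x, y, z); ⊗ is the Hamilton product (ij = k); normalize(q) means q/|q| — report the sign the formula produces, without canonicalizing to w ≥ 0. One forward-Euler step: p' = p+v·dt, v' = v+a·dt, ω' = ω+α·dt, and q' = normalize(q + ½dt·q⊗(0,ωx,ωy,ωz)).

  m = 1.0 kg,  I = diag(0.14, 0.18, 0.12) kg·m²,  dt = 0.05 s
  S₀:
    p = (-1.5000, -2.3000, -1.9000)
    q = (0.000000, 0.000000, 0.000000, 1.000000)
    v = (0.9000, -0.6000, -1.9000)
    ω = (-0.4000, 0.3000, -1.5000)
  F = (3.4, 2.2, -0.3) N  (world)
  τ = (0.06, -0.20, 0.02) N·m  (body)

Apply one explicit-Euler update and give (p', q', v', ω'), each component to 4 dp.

p' = (-1.4550, -2.3300, -1.9950)
q' = (0.0375, -0.0075, -0.0100, 0.9992)
v' = (1.0700, -0.4900, -1.9150)
ω' = (-0.3882, 0.2411, -1.4897)

gyro term ω×Iω = (0.0270, 0.0120, -0.0048)
α = I⁻¹(τ − ω×Iω) = (0.2357, -1.1778, 0.2067)
ω + α·dt = (-0.3882, 0.2411, -1.4897)
Hamilton product q⊗(0,ω) = (1.5000000, -0.3000000, -0.4000000, 0.0000000)
updated quaternion q' = (0.0375, -0.0075, -0.0100, 0.9992)
linear accel F/m = (3.4000, 2.2000, -0.3000)
p' = p + v·dt = (-1.4550, -2.3300, -1.9950)
v + (F/m)dt = (1.0700, -0.4900, -1.9150)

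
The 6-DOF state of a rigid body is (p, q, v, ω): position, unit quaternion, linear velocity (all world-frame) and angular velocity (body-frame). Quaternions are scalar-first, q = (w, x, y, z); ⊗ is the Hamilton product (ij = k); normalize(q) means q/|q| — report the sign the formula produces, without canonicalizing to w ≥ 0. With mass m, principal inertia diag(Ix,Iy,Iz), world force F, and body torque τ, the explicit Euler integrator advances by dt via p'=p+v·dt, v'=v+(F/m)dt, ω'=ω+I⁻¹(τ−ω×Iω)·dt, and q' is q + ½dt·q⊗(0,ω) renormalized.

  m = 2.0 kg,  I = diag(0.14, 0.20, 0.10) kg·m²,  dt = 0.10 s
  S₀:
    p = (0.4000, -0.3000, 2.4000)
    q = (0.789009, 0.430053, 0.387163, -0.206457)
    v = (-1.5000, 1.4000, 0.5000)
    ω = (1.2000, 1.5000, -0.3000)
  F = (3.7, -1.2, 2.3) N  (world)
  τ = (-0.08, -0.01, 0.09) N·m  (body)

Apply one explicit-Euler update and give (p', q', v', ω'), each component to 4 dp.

gyro term ω×Iω = (0.0450, -0.0144, 0.1080)
(τ − ω×Iω)/I = (-0.8929, 0.0220, -0.1800)
new body rate ω' = (1.1107, 1.5022, -0.3180)
q⊗(0,ω) = (-1.1587452, 1.1403474, 1.0647810, -0.0562188)
updated quaternion q' = (0.7276, 0.4848, 0.4383, -0.2083)
a = F/m = (1.8500, -0.6000, 1.1500)
p' = p + v·dt = (0.2500, -0.1600, 2.4500)
v' = v + a·dt = (-1.3150, 1.3400, 0.6150)

p' = (0.2500, -0.1600, 2.4500)
q' = (0.7276, 0.4848, 0.4383, -0.2083)
v' = (-1.3150, 1.3400, 0.6150)
ω' = (1.1107, 1.5022, -0.3180)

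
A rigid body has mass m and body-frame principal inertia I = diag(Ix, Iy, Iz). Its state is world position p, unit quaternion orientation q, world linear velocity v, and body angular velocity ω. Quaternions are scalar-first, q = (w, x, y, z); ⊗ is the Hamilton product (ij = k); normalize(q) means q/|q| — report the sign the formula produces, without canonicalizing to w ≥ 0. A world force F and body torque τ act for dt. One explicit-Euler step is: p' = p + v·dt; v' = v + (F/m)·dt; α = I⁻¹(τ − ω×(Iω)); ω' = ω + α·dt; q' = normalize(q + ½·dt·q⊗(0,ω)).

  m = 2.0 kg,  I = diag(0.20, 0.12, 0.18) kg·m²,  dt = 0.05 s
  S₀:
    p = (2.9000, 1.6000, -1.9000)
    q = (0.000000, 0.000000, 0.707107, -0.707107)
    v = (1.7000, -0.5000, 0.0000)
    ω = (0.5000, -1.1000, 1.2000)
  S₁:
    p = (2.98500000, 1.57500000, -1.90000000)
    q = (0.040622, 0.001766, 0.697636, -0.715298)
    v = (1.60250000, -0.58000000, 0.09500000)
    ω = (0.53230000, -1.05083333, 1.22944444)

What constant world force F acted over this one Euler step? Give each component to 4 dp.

F = (-3.9000, -3.2000, 3.8000)

velocity change Δv = (-0.09750000, -0.08000000, 0.09500000)
applied force F = (-3.9000, -3.2000, 3.8000)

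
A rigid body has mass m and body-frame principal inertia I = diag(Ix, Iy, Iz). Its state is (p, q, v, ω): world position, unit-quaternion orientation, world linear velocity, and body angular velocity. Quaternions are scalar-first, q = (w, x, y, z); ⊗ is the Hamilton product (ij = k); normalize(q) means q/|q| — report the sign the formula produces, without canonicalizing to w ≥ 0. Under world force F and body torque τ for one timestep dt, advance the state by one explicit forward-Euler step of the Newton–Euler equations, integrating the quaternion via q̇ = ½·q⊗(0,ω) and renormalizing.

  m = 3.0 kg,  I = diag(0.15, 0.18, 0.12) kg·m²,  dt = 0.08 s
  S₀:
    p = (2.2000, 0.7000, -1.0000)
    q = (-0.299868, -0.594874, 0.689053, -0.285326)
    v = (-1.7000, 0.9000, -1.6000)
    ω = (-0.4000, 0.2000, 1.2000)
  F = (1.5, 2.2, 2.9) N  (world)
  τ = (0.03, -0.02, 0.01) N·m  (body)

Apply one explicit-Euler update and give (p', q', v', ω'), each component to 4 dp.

a = (0.5000, 0.7333, 0.9667)
new position p' = (2.0640, 0.7720, -1.1280)
v' = v + a·dt = (-1.6600, 0.9587, -1.5227)
precession coupling ω×(Iω) = (-0.0144, -0.0144, -0.0024)
α = I⁻¹(τ − ω×Iω) = (0.2960, -0.0311, 0.1033)
ω + α·dt = (-0.3763, 0.1975, 1.2083)
2q̇ = q⊗(0,ω) = (-0.0333690, 1.0038760, 0.7680056, -0.2031952)
updated quaternion q' = (-0.3008, -0.5540, 0.7188, -0.2931)

p' = (2.0640, 0.7720, -1.1280)
q' = (-0.3008, -0.5540, 0.7188, -0.2931)
v' = (-1.6600, 0.9587, -1.5227)
ω' = (-0.3763, 0.1975, 1.2083)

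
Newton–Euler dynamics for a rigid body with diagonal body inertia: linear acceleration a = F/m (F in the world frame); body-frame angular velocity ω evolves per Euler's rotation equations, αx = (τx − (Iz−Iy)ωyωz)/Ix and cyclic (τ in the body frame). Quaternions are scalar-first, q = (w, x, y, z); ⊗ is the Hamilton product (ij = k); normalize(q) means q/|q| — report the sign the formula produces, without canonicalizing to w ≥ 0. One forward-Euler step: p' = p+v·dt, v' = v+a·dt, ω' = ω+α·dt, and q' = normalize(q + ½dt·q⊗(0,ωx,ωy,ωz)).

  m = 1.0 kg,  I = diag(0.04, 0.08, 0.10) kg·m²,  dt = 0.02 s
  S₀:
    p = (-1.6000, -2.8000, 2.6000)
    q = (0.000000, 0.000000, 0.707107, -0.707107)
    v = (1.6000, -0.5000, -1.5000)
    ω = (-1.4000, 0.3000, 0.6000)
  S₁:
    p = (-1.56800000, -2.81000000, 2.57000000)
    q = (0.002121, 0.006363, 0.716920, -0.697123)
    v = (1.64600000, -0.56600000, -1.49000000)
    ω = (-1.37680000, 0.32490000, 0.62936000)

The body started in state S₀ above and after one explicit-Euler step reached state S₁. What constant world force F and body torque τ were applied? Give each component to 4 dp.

F = (2.3000, -3.3000, 0.5000)
τ = (0.0500, 0.1500, 0.1300)

velocity change Δv = (0.04600000, -0.06600000, 0.01000000)
applied force F = (2.3000, -3.3000, 0.5000)
rate change Δω = (0.02320000, 0.02490000, 0.02936000)
precession coupling = (0.0036, 0.0504, -0.0168)
I·α + gyro = (0.0500, 0.1500, 0.1300)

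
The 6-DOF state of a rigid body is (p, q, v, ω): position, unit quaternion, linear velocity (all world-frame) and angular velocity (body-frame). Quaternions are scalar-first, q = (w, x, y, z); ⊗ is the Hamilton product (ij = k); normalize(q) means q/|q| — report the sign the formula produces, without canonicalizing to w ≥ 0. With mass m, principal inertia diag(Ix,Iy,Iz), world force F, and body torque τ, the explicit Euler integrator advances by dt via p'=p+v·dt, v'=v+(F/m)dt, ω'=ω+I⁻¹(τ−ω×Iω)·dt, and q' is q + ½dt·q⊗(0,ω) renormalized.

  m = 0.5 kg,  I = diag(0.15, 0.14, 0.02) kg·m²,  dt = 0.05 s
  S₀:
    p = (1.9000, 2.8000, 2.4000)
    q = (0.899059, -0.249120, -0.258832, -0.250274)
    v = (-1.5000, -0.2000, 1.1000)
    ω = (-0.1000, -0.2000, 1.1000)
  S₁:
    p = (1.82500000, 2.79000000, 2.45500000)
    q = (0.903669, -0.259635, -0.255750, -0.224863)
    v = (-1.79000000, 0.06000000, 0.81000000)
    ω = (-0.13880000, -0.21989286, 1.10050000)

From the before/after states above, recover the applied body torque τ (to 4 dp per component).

τ = (-0.0900, -0.0700, 0.0000)

Δω = ω₁−ω₀ = (-0.03880000, -0.01989286, 0.00050000)
ω₀×(Iω₀) = (0.0264, -0.0143, -0.0002)
applied torque τ = (-0.0900, -0.0700, 0.0000)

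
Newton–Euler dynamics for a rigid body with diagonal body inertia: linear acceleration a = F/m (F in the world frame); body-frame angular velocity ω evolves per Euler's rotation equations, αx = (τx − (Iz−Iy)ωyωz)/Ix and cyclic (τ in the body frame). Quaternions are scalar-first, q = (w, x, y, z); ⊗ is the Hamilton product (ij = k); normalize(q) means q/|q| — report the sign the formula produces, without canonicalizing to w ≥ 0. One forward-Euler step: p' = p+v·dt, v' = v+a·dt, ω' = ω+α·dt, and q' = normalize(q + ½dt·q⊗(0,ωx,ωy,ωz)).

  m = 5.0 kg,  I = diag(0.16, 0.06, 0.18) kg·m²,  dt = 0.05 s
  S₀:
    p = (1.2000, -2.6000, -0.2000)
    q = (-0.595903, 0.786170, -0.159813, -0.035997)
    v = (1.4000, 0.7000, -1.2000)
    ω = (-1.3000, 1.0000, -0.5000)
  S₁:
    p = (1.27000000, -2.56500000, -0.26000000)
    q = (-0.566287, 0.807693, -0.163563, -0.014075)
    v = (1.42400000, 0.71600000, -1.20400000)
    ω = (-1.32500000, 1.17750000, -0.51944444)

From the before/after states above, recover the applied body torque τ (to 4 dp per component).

Δω = ω₁−ω₀ = (-0.02500000, 0.17750000, -0.01944444)
precession coupling = (-0.0600, -0.0130, 0.1300)
applied torque τ = (-0.1400, 0.2000, 0.0600)

τ = (-0.1400, 0.2000, 0.0600)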